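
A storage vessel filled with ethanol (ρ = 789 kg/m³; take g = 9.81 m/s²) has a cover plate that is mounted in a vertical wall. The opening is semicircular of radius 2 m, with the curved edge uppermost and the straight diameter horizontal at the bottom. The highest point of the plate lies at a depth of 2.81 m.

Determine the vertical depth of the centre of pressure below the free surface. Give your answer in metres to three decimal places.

h_p = 4.032 m

γ = ρg = 789 × 9.81 / 1000 = 7.74009 kN/m³.
The centroid lies 4r/(3π) = 0.848826 m above the diameter, so r − 4r/(3π) = 2 − 0.848826 = 1.15117 m below the topmost point, so the centroid depth is h_c = 2.81 + 1.15117 = 3.96117 m.
A = πr²/2 = π × 2²/2 = 6.28319 m².
Resultant F = γ·h_c·A = 7.74009 × 3.96117 × 6.28319 = 192.641 kN.
I_c = (π/8 − 8/(9π))·r⁴ = 0.109757 × 2⁴ = 1.75611 m⁴.
Centre of pressure: y_p = y_c + I_c/(y_c·A) = 3.96117 + 1.75611/(3.96117 × 6.28319) = 3.96117 + 0.0705583 = 4.03173 m along the plane.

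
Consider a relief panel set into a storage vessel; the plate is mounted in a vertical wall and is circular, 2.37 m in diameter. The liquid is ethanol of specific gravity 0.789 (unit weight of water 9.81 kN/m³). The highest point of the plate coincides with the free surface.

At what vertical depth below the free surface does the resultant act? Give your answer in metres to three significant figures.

γ = 0.789 × 9.81 = 7.74009 kN/m³.
The centroid is at the centre, 1.185 m below the top of the plate, so the centroid depth is h_c = 1.185 m.
A = π(1.185)² = 4.4115 m².
Resultant F = γ·h_c·A = 7.74009 × 1.185 × 4.4115 = 40.4623 kN.
I_c = πr⁴/4 = π × 1.185⁴/4 = 1.54869 m⁴.
Centre of pressure: y_p = y_c + I_c/(y_c·A) = 1.185 + 1.54869/(1.185 × 4.4115) = 1.185 + 0.296251 = 1.48125 m along the plane.

h_p = 1.48 m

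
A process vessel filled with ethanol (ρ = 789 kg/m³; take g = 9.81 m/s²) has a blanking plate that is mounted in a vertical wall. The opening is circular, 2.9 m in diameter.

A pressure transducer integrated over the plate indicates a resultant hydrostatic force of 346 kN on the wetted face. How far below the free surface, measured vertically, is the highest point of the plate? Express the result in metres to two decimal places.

d_top ≈ 5.32 m

γ = ρg = 789 × 9.81 / 1000 = 7.74009 kN/m³.
A = π(1.45)² = 6.6052 m².
From F = γ·h_c·A, the centroid depth is h_c = 346/(7.74009 × 6.6052) = 6.76775 m.
The centroid is at the centre, 1.45 m below the top of the plate, so the highest point sits at h_top = 6.76775 − 1.45 = 5.31775 m below the surface.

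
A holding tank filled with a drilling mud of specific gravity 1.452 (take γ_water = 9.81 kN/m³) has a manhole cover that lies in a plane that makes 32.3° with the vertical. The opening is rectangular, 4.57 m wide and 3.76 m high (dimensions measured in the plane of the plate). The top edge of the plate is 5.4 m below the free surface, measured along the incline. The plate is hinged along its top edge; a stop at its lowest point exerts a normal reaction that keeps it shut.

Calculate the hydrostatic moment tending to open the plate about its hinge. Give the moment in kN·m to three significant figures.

γ = 1.452 × 9.81 = 14.24412 kN/m³.
The plate makes 32.3° with the vertical, i.e. θ = 90° − 32.3° = 57.7° to the horizontal. Measuring y along the incline from the free-surface line, vertical depth h = y·sinθ with sinθ = 0.845262.
The centroid lies 3.76/2 = 1.88 m below the top edge, so y_c = 5.4 + 1.88 = 7.28 m and h_c = 7.28 × 0.845262 = 6.15351 m.
A = 4.57 × 3.76 = 17.1832 m².
Resultant F = γ·h_c·A = 14.24412 × 6.15351 × 17.1832 = 1506.13 kN.
I_c = b·h³/12 = 4.57 × 3.76³/12 = 20.2441 m⁴.
Centre of pressure: y_p = y_c + I_c/(y_c·A) = 7.28 + 20.2441/(7.28 × 17.1832) = 7.28 + 0.161831 = 7.44183 m along the plane.
The resultant acts 1.88 + 0.161831 = 2.04183 m (along the plate) below the hinge at the top edge, so the moment about the hinge is M = F × 2.04183 = 1506.13 × 2.04183 = 3075.26 kN·m.

M ≈ 3080 kN·m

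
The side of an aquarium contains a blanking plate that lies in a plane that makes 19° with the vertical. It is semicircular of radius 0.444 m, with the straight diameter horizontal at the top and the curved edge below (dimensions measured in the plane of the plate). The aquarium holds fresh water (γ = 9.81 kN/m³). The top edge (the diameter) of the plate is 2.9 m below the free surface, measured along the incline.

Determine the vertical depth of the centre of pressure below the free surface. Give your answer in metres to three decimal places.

h_p = 2.924 m

γ = 9.81 kN/m³.
The plate makes 19° with the vertical, i.e. θ = 90° − 19° = 71° to the horizontal. Measuring y along the incline from the free-surface line, vertical depth h = y·sinθ with sinθ = 0.945519.
The centroid of a semicircle lies 4r/(3π) = 0.188439 m from the diameter, here below the top edge, so y_c = 2.9 + 0.188439 = 3.08844 m and h_c = 3.08844 × 0.945519 = 2.92018 m.
A = πr²/2 = π × 0.444²/2 = 0.309661 m².
Resultant F = γ·h_c·A = 9.81 × 2.92018 × 0.309661 = 8.87085 kN.
I_c = (π/8 − 8/(9π))·r⁴ = 0.109757 × 0.444⁴ = 0.00426544 m⁴.
Centre of pressure: y_p = y_c + I_c/(y_c·A) = 3.08844 + 0.00426544/(3.08844 × 0.309661) = 3.08844 + 0.00446003 = 3.0929 m along the plane.
Vertically, h_p = y_p·sinθ = 3.0929 × 0.945519 = 2.9244 m.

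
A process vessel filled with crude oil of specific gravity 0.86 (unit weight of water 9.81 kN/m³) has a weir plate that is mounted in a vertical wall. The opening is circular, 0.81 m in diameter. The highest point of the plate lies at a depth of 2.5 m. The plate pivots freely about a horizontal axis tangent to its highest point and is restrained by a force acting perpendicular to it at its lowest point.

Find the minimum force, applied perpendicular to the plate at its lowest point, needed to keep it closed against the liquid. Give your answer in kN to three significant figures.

P ≈ 6.53 kN

γ = 0.86 × 9.81 = 8.4366 kN/m³.
The centroid is at the centre, 0.405 m below the top of the plate, so the centroid depth is h_c = 2.5 + 0.405 = 2.905 m.
A = π(0.405)² = 0.5153 m².
Resultant F = γ·h_c·A = 8.4366 × 2.905 × 0.5153 = 12.6291 kN.
I_c = πr⁴/4 = π × 0.405⁴/4 = 0.0211305 m⁴.
Centre of pressure: y_p = y_c + I_c/(y_c·A) = 2.905 + 0.0211305/(2.905 × 0.5153) = 2.905 + 0.0141157 = 2.91912 m along the plane.
The resultant acts 0.405 + 0.0141157 = 0.419116 m (along the plate) below the hinge at the top edge, so the moment about the hinge is M = F × 0.419116 = 12.6291 × 0.419116 = 5.29306 kN·m.
A normal force at the bottom, 0.81 m from the hinge, must supply this moment: P = 5.29306/0.81 = 6.53464 kN.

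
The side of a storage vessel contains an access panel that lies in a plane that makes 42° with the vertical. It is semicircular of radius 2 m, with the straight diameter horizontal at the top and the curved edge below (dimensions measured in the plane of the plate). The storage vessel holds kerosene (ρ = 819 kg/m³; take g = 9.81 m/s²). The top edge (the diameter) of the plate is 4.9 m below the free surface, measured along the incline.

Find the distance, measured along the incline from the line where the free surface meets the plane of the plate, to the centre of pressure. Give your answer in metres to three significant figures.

y_p = 5.80 m

γ = ρg = 819 × 9.81 / 1000 = 8.03439 kN/m³.
The plate makes 42° with the vertical, i.e. θ = 90° − 42° = 48° to the horizontal. Measuring y along the incline from the free-surface line, vertical depth h = y·sinθ with sinθ = 0.743145.
The centroid of a semicircle lies 4r/(3π) = 0.848826 m from the diameter, here below the top edge, so y_c = 4.9 + 0.848826 = 5.74883 m and h_c = 5.74883 × 0.743145 = 4.27221 m.
A = πr²/2 = π × 2²/2 = 6.28319 m².
Resultant F = γ·h_c·A = 8.03439 × 4.27221 × 6.28319 = 215.668 kN.
I_c = (π/8 − 8/(9π))·r⁴ = 0.109757 × 2⁴ = 1.75611 m⁴.
Centre of pressure: y_p = y_c + I_c/(y_c·A) = 5.74883 + 1.75611/(5.74883 × 6.28319) = 5.74883 + 0.0486174 = 5.79745 m along the plane.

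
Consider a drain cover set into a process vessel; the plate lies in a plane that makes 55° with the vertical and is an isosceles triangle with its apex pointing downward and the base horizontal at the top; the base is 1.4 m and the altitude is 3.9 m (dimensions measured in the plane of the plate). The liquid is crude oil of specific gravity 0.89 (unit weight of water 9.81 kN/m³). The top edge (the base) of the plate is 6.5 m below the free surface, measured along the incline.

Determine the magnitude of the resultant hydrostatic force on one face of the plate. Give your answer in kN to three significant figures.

F ≈ 107 kN

γ = 0.89 × 9.81 = 8.7309 kN/m³.
The plate makes 55° with the vertical, i.e. θ = 90° − 55° = 35° to the horizontal. Measuring y along the incline from the free-surface line, vertical depth h = y·sinθ with sinθ = 0.573576.
With the apex down, the centroid sits h/3 = 3.9/3 = 1.3 m below the base (the top edge), so y_c = 6.5 + 1.3 = 7.8 m and h_c = 7.8 × 0.573576 = 4.47389 m.
A = ½ × 1.4 × 3.9 = 2.73 m².
Resultant F = γ·h_c·A = 8.7309 × 4.47389 × 2.73 = 106.637 kN.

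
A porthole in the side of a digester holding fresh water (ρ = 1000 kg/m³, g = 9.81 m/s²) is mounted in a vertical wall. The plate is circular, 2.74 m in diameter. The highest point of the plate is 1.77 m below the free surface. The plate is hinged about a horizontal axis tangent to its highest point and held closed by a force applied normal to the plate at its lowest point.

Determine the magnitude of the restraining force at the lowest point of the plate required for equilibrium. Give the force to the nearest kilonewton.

P ≈ 101 kN

γ = ρg = 1000 × 9.81 = 9810 N/m³ = 9.81 kN/m³.
The centroid is at the centre, 1.37 m below the top of the plate, so the centroid depth is h_c = 1.77 + 1.37 = 3.14 m.
A = π(1.37)² = 5.89646 m².
Resultant F = γ·h_c·A = 9.81 × 3.14 × 5.89646 = 181.631 kN.
I_c = πr⁴/4 = π × 1.37⁴/4 = 2.76676 m⁴.
Centre of pressure: y_p = y_c + I_c/(y_c·A) = 3.14 + 2.76676/(3.14 × 5.89646) = 3.14 + 0.149434 = 3.28943 m along the plane.
The resultant acts 1.37 + 0.149434 = 1.51943 m (along the plate) below the hinge at the top edge, so the moment about the hinge is M = F × 1.51943 = 181.631 × 1.51943 = 275.976 kN·m.
A normal force at the bottom, 2.74 m from the hinge, must supply this moment: P = 275.976/2.74 = 100.721 kN.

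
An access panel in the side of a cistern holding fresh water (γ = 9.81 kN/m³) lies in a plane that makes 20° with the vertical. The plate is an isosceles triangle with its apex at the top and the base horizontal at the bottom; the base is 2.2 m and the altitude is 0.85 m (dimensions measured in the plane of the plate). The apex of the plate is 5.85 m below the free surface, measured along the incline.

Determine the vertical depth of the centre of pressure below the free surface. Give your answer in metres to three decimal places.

h_p = 6.036 m

γ = 9.81 kN/m³.
The plate makes 20° with the vertical, i.e. θ = 90° − 20° = 70° to the horizontal. Measuring y along the incline from the free-surface line, vertical depth h = y·sinθ with sinθ = 0.939693.
With the apex up, the centroid sits 2h/3 = 2 × 0.85/3 = 0.566667 m below the apex, so y_c = 5.85 + 0.566667 = 6.41667 m and h_c = 6.41667 × 0.939693 = 6.0297 m.
A = ½ × 2.2 × 0.85 = 0.935 m².
Resultant F = γ·h_c·A = 9.81 × 6.0297 × 0.935 = 55.3065 kN.
I_c = b·h³/36 = 2.2 × 0.85³/36 = 0.0375299 m⁴.
Centre of pressure: y_p = y_c + I_c/(y_c·A) = 6.41667 + 0.0375299/(6.41667 × 0.935) = 6.41667 + 0.00625541 = 6.42293 m along the plane.
Vertically, h_p = y_p·sinθ = 6.42293 × 0.939693 = 6.03558 m.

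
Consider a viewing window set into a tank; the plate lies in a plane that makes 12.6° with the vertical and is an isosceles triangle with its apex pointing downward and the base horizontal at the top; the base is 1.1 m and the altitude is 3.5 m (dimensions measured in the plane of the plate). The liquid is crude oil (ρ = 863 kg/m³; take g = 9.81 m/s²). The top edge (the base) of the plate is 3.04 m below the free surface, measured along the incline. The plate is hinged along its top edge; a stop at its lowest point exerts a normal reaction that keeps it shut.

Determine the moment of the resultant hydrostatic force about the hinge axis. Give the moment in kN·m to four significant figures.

M ≈ 88.88 kN·m

γ = ρg = 863 × 9.81 / 1000 = 8.46603 kN/m³.
The plate makes 12.6° with the vertical, i.e. θ = 90° − 12.6° = 77.4° to the horizontal. Measuring y along the incline from the free-surface line, vertical depth h = y·sinθ with sinθ = 0.975917.
With the apex down, the centroid sits h/3 = 3.5/3 = 1.16667 m below the base (the top edge), so y_c = 3.04 + 1.16667 = 4.20667 m and h_c = 4.20667 × 0.975917 = 4.10536 m.
A = ½ × 1.1 × 3.5 = 1.925 m².
Resultant F = γ·h_c·A = 8.46603 × 4.10536 × 1.925 = 66.9055 kN.
I_c = b·h³/36 = 1.1 × 3.5³/36 = 1.31007 m⁴.
Centre of pressure: y_p = y_c + I_c/(y_c·A) = 4.20667 + 1.31007/(4.20667 × 1.925) = 4.20667 + 0.16178 = 4.36845 m along the plane.
The resultant acts 1.16667 + 0.16178 = 1.32845 m (along the plate) below the hinge at the top edge, so the moment about the hinge is M = F × 1.32845 = 66.9055 × 1.32845 = 88.8806 kN·m.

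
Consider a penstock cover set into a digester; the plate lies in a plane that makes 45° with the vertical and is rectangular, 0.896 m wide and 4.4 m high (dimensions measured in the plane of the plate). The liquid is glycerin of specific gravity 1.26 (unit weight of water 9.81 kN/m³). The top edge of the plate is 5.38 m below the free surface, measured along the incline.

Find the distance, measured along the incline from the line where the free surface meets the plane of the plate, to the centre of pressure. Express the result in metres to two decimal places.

y_p = 7.79 m

γ = 1.26 × 9.81 = 12.3606 kN/m³.
The plate makes 45° with the vertical, i.e. θ = 90° − 45° = 45° to the horizontal. Measuring y along the incline from the free-surface line, vertical depth h = y·sinθ with sinθ = 0.707107.
The centroid lies 4.4/2 = 2.2 m below the top edge, so y_c = 5.38 + 2.2 = 7.58 m and h_c = 7.58 × 0.707107 = 5.35987 m.
A = 0.896 × 4.4 = 3.9424 m².
Resultant F = γ·h_c·A = 12.3606 × 5.35987 × 3.9424 = 261.189 kN.
I_c = b·h³/12 = 0.896 × 4.4³/12 = 6.36041 m⁴.
Centre of pressure: y_p = y_c + I_c/(y_c·A) = 7.58 + 6.36041/(7.58 × 3.9424) = 7.58 + 0.212841 = 7.79284 m along the plane.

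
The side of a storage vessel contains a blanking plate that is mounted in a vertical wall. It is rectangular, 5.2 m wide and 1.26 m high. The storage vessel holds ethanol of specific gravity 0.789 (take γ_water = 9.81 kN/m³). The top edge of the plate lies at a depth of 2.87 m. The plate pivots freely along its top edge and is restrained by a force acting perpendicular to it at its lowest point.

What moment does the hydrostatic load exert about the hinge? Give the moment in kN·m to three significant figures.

γ = 0.789 × 9.81 = 7.74009 kN/m³.
The centroid lies 1.26/2 = 0.63 m below the top edge, so the centroid depth is h_c = 2.87 + 0.63 = 3.5 m.
A = 5.2 × 1.26 = 6.552 m².
Resultant F = γ·h_c·A = 7.74009 × 3.5 × 6.552 = 177.496 kN.
I_c = b·h³/12 = 5.2 × 1.26³/12 = 0.86683 m⁴.
Centre of pressure: y_p = y_c + I_c/(y_c·A) = 3.5 + 0.86683/(3.5 × 6.552) = 3.5 + 0.0378 = 3.5378 m along the plane.
The resultant acts 0.63 + 0.0378 = 0.6678 m (along the plate) below the hinge at the top edge, so the moment about the hinge is M = F × 0.6678 = 177.496 × 0.6678 = 118.532 kN·m.

M ≈ 119 kN·m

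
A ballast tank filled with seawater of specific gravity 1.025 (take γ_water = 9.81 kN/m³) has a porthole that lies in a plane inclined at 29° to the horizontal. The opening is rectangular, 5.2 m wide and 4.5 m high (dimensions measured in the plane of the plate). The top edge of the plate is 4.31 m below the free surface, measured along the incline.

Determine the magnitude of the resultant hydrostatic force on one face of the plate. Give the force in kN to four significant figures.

γ = 1.025 × 9.81 = 10.05525 kN/m³.
Let θ = 29° be the plate's angle to the horizontal; measure y along the incline from where the plane meets the free surface. Vertical depth h = y·sinθ with sinθ = 0.484810.
The centroid lies 4.5/2 = 2.25 m below the top edge, so y_c = 4.31 + 2.25 = 6.56 m and h_c = 6.56 × 0.484810 = 3.18035 m.
A = 5.2 × 4.5 = 23.4 m².
Resultant F = γ·h_c·A = 10.05525 × 3.18035 × 23.4 = 748.314 kN.

F ≈ 748.3 kN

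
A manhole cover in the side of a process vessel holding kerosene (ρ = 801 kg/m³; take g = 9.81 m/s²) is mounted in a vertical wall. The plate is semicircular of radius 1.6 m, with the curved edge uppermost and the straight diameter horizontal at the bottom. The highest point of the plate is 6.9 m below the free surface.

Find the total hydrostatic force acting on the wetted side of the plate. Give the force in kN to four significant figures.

γ = ρg = 801 × 9.81 / 1000 = 7.85781 kN/m³.
The centroid lies 4r/(3π) = 0.679061 m above the diameter, so r − 4r/(3π) = 1.6 − 0.679061 = 0.920939 m below the topmost point, so the centroid depth is h_c = 6.9 + 0.920939 = 7.82094 m.
A = πr²/2 = π × 1.6²/2 = 4.02124 m².
Resultant F = γ·h_c·A = 7.85781 × 7.82094 × 4.02124 = 247.127 kN.

F ≈ 247.1 kN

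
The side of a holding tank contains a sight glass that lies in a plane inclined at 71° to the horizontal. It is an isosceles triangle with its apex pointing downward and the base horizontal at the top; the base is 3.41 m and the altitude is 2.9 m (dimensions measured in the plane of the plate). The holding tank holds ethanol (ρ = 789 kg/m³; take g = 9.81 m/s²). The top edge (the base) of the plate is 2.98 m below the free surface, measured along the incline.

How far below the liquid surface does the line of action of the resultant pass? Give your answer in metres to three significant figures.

γ = ρg = 789 × 9.81 / 1000 = 7.74009 kN/m³.
Let θ = 71° be the plate's angle to the horizontal; measure y along the incline from where the plane meets the free surface. Vertical depth h = y·sinθ with sinθ = 0.945519.
With the apex down, the centroid sits h/3 = 2.9/3 = 0.966667 m below the base (the top edge), so y_c = 2.98 + 0.966667 = 3.94667 m and h_c = 3.94667 × 0.945519 = 3.73165 m.
A = ½ × 3.41 × 2.9 = 4.9445 m².
Resultant F = γ·h_c·A = 7.74009 × 3.73165 × 4.9445 = 142.814 kN.
I_c = b·h³/36 = 3.41 × 2.9³/36 = 2.31018 m⁴.
Centre of pressure: y_p = y_c + I_c/(y_c·A) = 3.94667 + 2.31018/(3.94667 × 4.9445) = 3.94667 + 0.118384 = 4.06505 m along the plane.
Vertically, h_p = y_p·sinθ = 4.06505 × 0.945519 = 3.84358 m.

h_p = 3.84 m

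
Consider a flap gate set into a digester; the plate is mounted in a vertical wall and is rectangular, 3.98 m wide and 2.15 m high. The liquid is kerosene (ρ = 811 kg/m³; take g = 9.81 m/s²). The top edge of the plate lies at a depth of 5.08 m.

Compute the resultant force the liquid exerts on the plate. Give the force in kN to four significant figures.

γ = ρg = 811 × 9.81 / 1000 = 7.95591 kN/m³.
The centroid lies 2.15/2 = 1.075 m below the top edge, so the centroid depth is h_c = 5.08 + 1.075 = 6.155 m.
A = 3.98 × 2.15 = 8.557 m².
Resultant F = γ·h_c·A = 7.95591 × 6.155 × 8.557 = 419.025 kN.

F ≈ 419.0 kN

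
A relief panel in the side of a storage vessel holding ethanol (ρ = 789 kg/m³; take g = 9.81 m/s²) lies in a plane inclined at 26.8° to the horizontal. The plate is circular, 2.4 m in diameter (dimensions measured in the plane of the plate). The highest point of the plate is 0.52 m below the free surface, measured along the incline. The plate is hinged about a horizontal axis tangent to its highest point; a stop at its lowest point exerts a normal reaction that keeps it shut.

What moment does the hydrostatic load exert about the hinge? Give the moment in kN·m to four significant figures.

M ≈ 38.27 kN·m

γ = ρg = 789 × 9.81 / 1000 = 7.74009 kN/m³.
Let θ = 26.8° be the plate's angle to the horizontal; measure y along the incline from where the plane meets the free surface. Vertical depth h = y·sinθ with sinθ = 0.450878.
The centroid is at the centre, 1.2 m below the top of the plate, so y_c = 0.52 + 1.2 = 1.72 m and h_c = 1.72 × 0.450878 = 0.77551 m.
A = π(1.2)² = 4.52389 m².
Resultant F = γ·h_c·A = 7.74009 × 0.77551 × 4.52389 = 27.1547 kN.
I_c = πr⁴/4 = π × 1.2⁴/4 = 1.6286 m⁴.
Centre of pressure: y_p = y_c + I_c/(y_c·A) = 1.72 + 1.6286/(1.72 × 4.52389) = 1.72 + 0.209302 = 1.9293 m along the plane.
The resultant acts 1.2 + 0.209302 = 1.4093 m (along the plate) below the hinge at the top edge, so the moment about the hinge is M = F × 1.4093 = 27.1547 × 1.4093 = 38.2691 kN·m.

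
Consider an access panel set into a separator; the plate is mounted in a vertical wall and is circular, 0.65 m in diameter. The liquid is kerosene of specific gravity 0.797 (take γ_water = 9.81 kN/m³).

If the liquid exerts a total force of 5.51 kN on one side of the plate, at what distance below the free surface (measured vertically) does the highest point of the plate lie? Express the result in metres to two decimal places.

γ = 0.797 × 9.81 = 7.81857 kN/m³.
A = π(0.325)² = 0.331831 m².
From F = γ·h_c·A, the centroid depth is h_c = 5.51/(7.81857 × 0.331831) = 2.12377 m.
The centroid is at the centre, 0.325 m below the top of the plate, so the highest point sits at h_top = 2.12377 − 0.325 = 1.79877 m below the surface.

d_top ≈ 1.80 m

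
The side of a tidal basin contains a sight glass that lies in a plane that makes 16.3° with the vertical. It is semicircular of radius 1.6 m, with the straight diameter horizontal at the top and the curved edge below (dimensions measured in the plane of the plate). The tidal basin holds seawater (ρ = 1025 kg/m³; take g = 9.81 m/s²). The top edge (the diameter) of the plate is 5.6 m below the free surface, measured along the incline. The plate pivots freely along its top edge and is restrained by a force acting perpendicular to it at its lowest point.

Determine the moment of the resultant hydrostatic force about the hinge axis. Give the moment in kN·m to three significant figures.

M ≈ 172 kN·m

γ = ρg = 1025 × 9.81 / 1000 = 10.05525 kN/m³.
The plate makes 16.3° with the vertical, i.e. θ = 90° − 16.3° = 73.7° to the horizontal. Measuring y along the incline from the free-surface line, vertical depth h = y·sinθ with sinθ = 0.959805.
The centroid of a semicircle lies 4r/(3π) = 0.679061 m from the diameter, here below the top edge, so y_c = 5.6 + 0.679061 = 6.27906 m and h_c = 6.27906 × 0.959805 = 6.02667 m.
A = πr²/2 = π × 1.6²/2 = 4.02124 m².
Resultant F = γ·h_c·A = 10.05525 × 6.02667 × 4.02124 = 243.686 kN.
I_c = (π/8 − 8/(9π))·r⁴ = 0.109757 × 1.6⁴ = 0.719303 m⁴.
Centre of pressure: y_p = y_c + I_c/(y_c·A) = 6.27906 + 0.719303/(6.27906 × 4.02124) = 6.27906 + 0.0284877 = 6.30755 m along the plane.
The resultant acts 0.679061 + 0.0284877 = 0.707549 m (along the plate) below the hinge at the top edge, so the moment about the hinge is M = F × 0.707549 = 243.686 × 0.707549 = 172.42 kN·m.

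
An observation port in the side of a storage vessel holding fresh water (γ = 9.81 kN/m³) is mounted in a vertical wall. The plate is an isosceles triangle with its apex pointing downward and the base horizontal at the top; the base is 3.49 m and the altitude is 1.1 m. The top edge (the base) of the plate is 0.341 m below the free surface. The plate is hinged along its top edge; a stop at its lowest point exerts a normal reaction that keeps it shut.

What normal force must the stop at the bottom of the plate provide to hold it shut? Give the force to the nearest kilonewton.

P ≈ 6 kN

γ = 9.81 kN/m³.
With the apex down, the centroid sits h/3 = 1.1/3 = 0.366667 m below the base (the top edge), so the centroid depth is h_c = 0.341 + 0.366667 = 0.707667 m.
A = ½ × 3.49 × 1.1 = 1.9195 m².
Resultant F = γ·h_c·A = 9.81 × 0.707667 × 1.9195 = 13.3256 kN.
I_c = b·h³/36 = 3.49 × 1.1³/36 = 0.129033 m⁴.
Centre of pressure: y_p = y_c + I_c/(y_c·A) = 0.707667 + 0.129033/(0.707667 × 1.9195) = 0.707667 + 0.0949913 = 0.802658 m along the plane.
The resultant acts 0.366667 + 0.0949913 = 0.461658 m (along the plate) below the hinge at the top edge, so the moment about the hinge is M = F × 0.461658 = 13.3256 × 0.461658 = 6.15187 kN·m.
A normal force at the bottom, 1.1 m from the hinge, must supply this moment: P = 6.15187/1.1 = 5.59261 kN.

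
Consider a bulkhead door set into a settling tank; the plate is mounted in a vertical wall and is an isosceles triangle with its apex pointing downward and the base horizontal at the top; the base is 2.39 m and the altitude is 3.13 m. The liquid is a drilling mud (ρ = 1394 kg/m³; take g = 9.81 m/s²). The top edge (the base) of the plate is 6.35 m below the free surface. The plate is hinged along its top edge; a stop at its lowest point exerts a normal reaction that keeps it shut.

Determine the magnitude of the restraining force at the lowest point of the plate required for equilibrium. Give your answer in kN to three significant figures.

P ≈ 135 kN

γ = ρg = 1394 × 9.81 / 1000 = 13.67514 kN/m³.
With the apex down, the centroid sits h/3 = 3.13/3 = 1.04333 m below the base (the top edge), so the centroid depth is h_c = 6.35 + 1.04333 = 7.39333 m.
A = ½ × 2.39 × 3.13 = 3.74035 m².
Resultant F = γ·h_c·A = 13.67514 × 7.39333 × 3.74035 = 378.167 kN.
I_c = b·h³/36 = 2.39 × 3.13³/36 = 2.03577 m⁴.
Centre of pressure: y_p = y_c + I_c/(y_c·A) = 7.39333 + 2.03577/(7.39333 × 3.74035) = 7.39333 + 0.0736167 = 7.46695 m along the plane.
The resultant acts 1.04333 + 0.0736167 = 1.11695 m (along the plate) below the hinge at the top edge, so the moment about the hinge is M = F × 1.11695 = 378.167 × 1.11695 = 422.394 kN·m.
A normal force at the bottom, 3.13 m from the hinge, must supply this moment: P = 422.394/3.13 = 134.95 kN.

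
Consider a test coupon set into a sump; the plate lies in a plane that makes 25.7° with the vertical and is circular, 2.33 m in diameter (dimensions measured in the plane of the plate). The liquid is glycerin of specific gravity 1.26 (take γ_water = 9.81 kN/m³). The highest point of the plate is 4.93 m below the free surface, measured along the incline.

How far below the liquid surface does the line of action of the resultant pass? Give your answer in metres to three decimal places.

h_p = 5.542 m

γ = 1.26 × 9.81 = 12.3606 kN/m³.
The plate makes 25.7° with the vertical, i.e. θ = 90° − 25.7° = 64.3° to the horizontal. Measuring y along the incline from the free-surface line, vertical depth h = y·sinθ with sinθ = 0.901077.
The centroid is at the centre, 1.165 m below the top of the plate, so y_c = 4.93 + 1.165 = 6.095 m and h_c = 6.095 × 0.901077 = 5.49206 m.
A = π(1.165)² = 4.26385 m².
Resultant F = γ·h_c·A = 12.3606 × 5.49206 × 4.26385 = 289.452 kN.
I_c = πr⁴/4 = π × 1.165⁴/4 = 1.44675 m⁴.
Centre of pressure: y_p = y_c + I_c/(y_c·A) = 6.095 + 1.44675/(6.095 × 4.26385) = 6.095 + 0.0556696 = 6.15067 m along the plane.
Vertically, h_p = y_p·sinθ = 6.15067 × 0.901077 = 5.54223 m.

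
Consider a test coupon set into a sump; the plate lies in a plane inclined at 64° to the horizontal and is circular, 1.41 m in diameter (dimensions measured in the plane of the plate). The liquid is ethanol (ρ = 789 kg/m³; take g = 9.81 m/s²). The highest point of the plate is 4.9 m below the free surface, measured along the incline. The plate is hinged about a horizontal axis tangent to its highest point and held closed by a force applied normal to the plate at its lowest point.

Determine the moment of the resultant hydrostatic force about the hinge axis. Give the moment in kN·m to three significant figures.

M ≈ 44.3 kN·m

γ = ρg = 789 × 9.81 / 1000 = 7.74009 kN/m³.
Let θ = 64° be the plate's angle to the horizontal; measure y along the incline from where the plane meets the free surface. Vertical depth h = y·sinθ with sinθ = 0.898794.
The centroid is at the centre, 0.705 m below the top of the plate, so y_c = 4.9 + 0.705 = 5.605 m and h_c = 5.605 × 0.898794 = 5.03774 m.
A = π(0.705)² = 1.56145 m².
Resultant F = γ·h_c·A = 7.74009 × 5.03774 × 1.56145 = 60.8849 kN.
I_c = πr⁴/4 = π × 0.705⁴/4 = 0.19402 m⁴.
Centre of pressure: y_p = y_c + I_c/(y_c·A) = 5.605 + 0.19402/(5.605 × 1.56145) = 5.605 + 0.0221688 = 5.62717 m along the plane.
The resultant acts 0.705 + 0.0221688 = 0.727169 m (along the plate) below the hinge at the top edge, so the moment about the hinge is M = F × 0.727169 = 60.8849 × 0.727169 = 44.2736 kN·m.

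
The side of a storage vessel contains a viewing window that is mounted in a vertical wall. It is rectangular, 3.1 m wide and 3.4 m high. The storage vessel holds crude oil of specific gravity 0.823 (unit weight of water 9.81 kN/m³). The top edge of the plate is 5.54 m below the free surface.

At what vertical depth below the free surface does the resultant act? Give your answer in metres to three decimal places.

h_p = 7.373 m

γ = 0.823 × 9.81 = 8.07363 kN/m³.
The centroid lies 3.4/2 = 1.7 m below the top edge, so the centroid depth is h_c = 5.54 + 1.7 = 7.24 m.
A = 3.1 × 3.4 = 10.54 m².
Resultant F = γ·h_c·A = 8.07363 × 7.24 × 10.54 = 616.095 kN.
I_c = b·h³/12 = 3.1 × 3.4³/12 = 10.1535 m⁴.
Centre of pressure: y_p = y_c + I_c/(y_c·A) = 7.24 + 10.1535/(7.24 × 10.54) = 7.24 + 0.133057 = 7.37306 m along the plane.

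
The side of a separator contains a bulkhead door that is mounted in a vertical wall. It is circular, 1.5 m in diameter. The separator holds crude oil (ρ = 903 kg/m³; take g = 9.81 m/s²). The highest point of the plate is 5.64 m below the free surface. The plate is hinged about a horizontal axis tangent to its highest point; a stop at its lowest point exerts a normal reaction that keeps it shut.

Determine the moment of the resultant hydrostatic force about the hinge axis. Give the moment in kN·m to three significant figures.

γ = ρg = 903 × 9.81 / 1000 = 8.85843 kN/m³.
The centroid is at the centre, 0.75 m below the top of the plate, so the centroid depth is h_c = 5.64 + 0.75 = 6.39 m.
A = π(0.75)² = 1.76715 m².
Resultant F = γ·h_c·A = 8.85843 × 6.39 × 1.76715 = 100.03 kN.
I_c = πr⁴/4 = π × 0.75⁴/4 = 0.248505 m⁴.
Centre of pressure: y_p = y_c + I_c/(y_c·A) = 6.39 + 0.248505/(6.39 × 1.76715) = 6.39 + 0.022007 = 6.41201 m along the plane.
The resultant acts 0.75 + 0.022007 = 0.772007 m (along the plate) below the hinge at the top edge, so the moment about the hinge is M = F × 0.772007 = 100.03 × 0.772007 = 77.2239 kN·m.

M ≈ 77.2 kN·m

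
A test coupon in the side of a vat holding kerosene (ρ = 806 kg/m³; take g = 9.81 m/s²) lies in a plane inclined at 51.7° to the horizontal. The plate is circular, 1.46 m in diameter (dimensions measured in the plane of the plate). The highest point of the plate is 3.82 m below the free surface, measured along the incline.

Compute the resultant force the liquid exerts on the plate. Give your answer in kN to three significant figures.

F ≈ 47.3 kN

γ = ρg = 806 × 9.81 / 1000 = 7.90686 kN/m³.
Let θ = 51.7° be the plate's angle to the horizontal; measure y along the incline from where the plane meets the free surface. Vertical depth h = y·sinθ with sinθ = 0.784776.
The centroid is at the centre, 0.73 m below the top of the plate, so y_c = 3.82 + 0.73 = 4.55 m and h_c = 4.55 × 0.784776 = 3.57073 m.
A = π(0.73)² = 1.67415 m².
Resultant F = γ·h_c·A = 7.90686 × 3.57073 × 1.67415 = 47.2667 kN.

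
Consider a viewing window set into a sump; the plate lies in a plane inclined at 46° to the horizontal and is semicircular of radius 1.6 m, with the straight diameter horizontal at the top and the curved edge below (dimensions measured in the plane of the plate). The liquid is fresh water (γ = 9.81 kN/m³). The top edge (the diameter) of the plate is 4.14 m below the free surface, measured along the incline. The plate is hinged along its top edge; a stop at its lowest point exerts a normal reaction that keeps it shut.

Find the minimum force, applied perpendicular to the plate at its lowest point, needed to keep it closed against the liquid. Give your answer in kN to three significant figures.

P ≈ 61.2 kN

γ = 9.81 kN/m³.
Let θ = 46° be the plate's angle to the horizontal; measure y along the incline from where the plane meets the free surface. Vertical depth h = y·sinθ with sinθ = 0.719340.
The centroid of a semicircle lies 4r/(3π) = 0.679061 m from the diameter, here below the top edge, so y_c = 4.14 + 0.679061 = 4.81906 m and h_c = 4.81906 × 0.719340 = 3.46654 m.
A = πr²/2 = π × 1.6²/2 = 4.02124 m².
Resultant F = γ·h_c·A = 9.81 × 3.46654 × 4.02124 = 136.749 kN.
I_c = (π/8 − 8/(9π))·r⁴ = 0.109757 × 1.6⁴ = 0.719303 m⁴.
Centre of pressure: y_p = y_c + I_c/(y_c·A) = 4.81906 + 0.719303/(4.81906 × 4.02124) = 4.81906 + 0.0371184 = 4.85618 m along the plane.
The resultant acts 0.679061 + 0.0371184 = 0.716179 m (along the plate) below the hinge at the top edge, so the moment about the hinge is M = F × 0.716179 = 136.749 × 0.716179 = 97.9368 kN·m.
A normal force at the bottom, 1.6 m from the hinge, must supply this moment: P = 97.9368/1.6 = 61.2105 kN.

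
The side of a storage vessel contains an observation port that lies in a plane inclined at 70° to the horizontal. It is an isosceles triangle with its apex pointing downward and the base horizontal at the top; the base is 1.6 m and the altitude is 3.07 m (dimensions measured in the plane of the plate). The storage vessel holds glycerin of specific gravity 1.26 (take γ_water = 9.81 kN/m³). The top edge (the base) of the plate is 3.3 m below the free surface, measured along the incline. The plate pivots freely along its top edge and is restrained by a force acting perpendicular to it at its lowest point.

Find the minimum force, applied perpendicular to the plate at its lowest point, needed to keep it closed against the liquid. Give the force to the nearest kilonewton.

P ≈ 46 kN

γ = 1.26 × 9.81 = 12.3606 kN/m³.
Let θ = 70° be the plate's angle to the horizontal; measure y along the incline from where the plane meets the free surface. Vertical depth h = y·sinθ with sinθ = 0.939693.
With the apex down, the centroid sits h/3 = 3.07/3 = 1.02333 m below the base (the top edge), so y_c = 3.3 + 1.02333 = 4.32333 m and h_c = 4.32333 × 0.939693 = 4.0626 m.
A = ½ × 1.6 × 3.07 = 2.456 m².
Resultant F = γ·h_c·A = 12.3606 × 4.0626 × 2.456 = 123.331 kN.
I_c = b·h³/36 = 1.6 × 3.07³/36 = 1.28598 m⁴.
Centre of pressure: y_p = y_c + I_c/(y_c·A) = 4.32333 + 1.28598/(4.32333 × 2.456) = 4.32333 + 0.121112 = 4.44444 m along the plane.
The resultant acts 1.02333 + 0.121112 = 1.14444 m (along the plate) below the hinge at the top edge, so the moment about the hinge is M = F × 1.14444 = 123.331 × 1.14444 = 141.145 kN·m.
A normal force at the bottom, 3.07 m from the hinge, must supply this moment: P = 141.145/3.07 = 45.9756 kN.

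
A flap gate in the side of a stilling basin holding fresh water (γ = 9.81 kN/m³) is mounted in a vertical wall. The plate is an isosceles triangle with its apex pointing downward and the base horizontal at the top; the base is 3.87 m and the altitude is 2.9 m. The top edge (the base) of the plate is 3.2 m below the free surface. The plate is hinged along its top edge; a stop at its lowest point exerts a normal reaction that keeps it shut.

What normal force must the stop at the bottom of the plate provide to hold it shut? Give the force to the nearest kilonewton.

P ≈ 85 kN

γ = 9.81 kN/m³.
With the apex down, the centroid sits h/3 = 2.9/3 = 0.966667 m below the base (the top edge), so the centroid depth is h_c = 3.2 + 0.966667 = 4.16667 m.
A = ½ × 3.87 × 2.9 = 5.6115 m².
Resultant F = γ·h_c·A = 9.81 × 4.16667 × 5.6115 = 229.37 kN.
I_c = b·h³/36 = 3.87 × 2.9³/36 = 2.62182 m⁴.
Centre of pressure: y_p = y_c + I_c/(y_c·A) = 4.16667 + 2.62182/(4.16667 × 5.6115) = 4.16667 + 0.112133 = 4.2788 m along the plane.
The resultant acts 0.966667 + 0.112133 = 1.0788 m (along the plate) below the hinge at the top edge, so the moment about the hinge is M = F × 1.0788 = 229.37 × 1.0788 = 247.444 kN·m.
A normal force at the bottom, 2.9 m from the hinge, must supply this moment: P = 247.444/2.9 = 85.3255 kN.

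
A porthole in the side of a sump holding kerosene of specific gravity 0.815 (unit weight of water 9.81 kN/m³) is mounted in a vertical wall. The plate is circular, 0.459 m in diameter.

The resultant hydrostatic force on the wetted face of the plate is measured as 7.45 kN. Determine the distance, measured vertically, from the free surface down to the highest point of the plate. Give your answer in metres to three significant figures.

d_top ≈ 5.40 m

γ = 0.815 × 9.81 = 7.99515 kN/m³.
A = π(0.2295)² = 0.165468 m².
From F = γ·h_c·A, the centroid depth is h_c = 7.45/(7.99515 × 0.165468) = 5.63139 m.
The centroid is at the centre, 0.2295 m below the top of the plate, so the highest point sits at h_top = 5.63139 − 0.2295 = 5.40189 m below the surface.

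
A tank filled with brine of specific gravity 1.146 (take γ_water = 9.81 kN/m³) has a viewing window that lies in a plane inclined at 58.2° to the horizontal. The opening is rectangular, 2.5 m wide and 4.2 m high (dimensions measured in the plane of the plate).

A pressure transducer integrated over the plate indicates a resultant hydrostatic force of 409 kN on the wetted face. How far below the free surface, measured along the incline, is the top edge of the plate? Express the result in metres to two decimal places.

y_top ≈ 1.98 m

γ = 1.146 × 9.81 = 11.24226 kN/m³.
A = 2.5 × 4.2 = 10.5 m².
From F = γ·h_c·A, the centroid depth is h_c = 409/(11.24226 × 10.5) = 3.46482 m.
Let θ = 58.2° be the plate's angle to the horizontal; measure y along the incline from where the plane meets the free surface. Vertical depth h = y·sinθ with sinθ = 0.849893.
Along the incline, y_c = h_c/sinθ = 3.46482/0.849893 = 4.07677 m.
The centroid lies 4.2/2 = 2.1 m below the top edge, so the top edge sits at y_top = 4.07677 − 2.1 = 1.97677 m along the incline.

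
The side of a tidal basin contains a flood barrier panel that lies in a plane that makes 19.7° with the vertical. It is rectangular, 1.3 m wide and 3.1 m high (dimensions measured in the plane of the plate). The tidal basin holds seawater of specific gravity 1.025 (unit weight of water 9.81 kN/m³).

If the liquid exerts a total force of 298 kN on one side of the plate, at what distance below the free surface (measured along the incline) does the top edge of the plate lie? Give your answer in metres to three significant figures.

y_top ≈ 6.26 m

γ = 1.025 × 9.81 = 10.05525 kN/m³.
A = 1.3 × 3.1 = 4.03 m².
From F = γ·h_c·A, the centroid depth is h_c = 298/(10.05525 × 4.03) = 7.35391 m.
The plate makes 19.7° with the vertical, i.e. θ = 90° − 19.7° = 70.3° to the horizontal. Measuring y along the incline from the free-surface line, vertical depth h = y·sinθ with sinθ = 0.941471.
Along the incline, y_c = h_c/sinθ = 7.35391/0.941471 = 7.81108 m.
The centroid lies 3.1/2 = 1.55 m below the top edge, so the top edge sits at y_top = 7.81108 − 1.55 = 6.26108 m along the incline.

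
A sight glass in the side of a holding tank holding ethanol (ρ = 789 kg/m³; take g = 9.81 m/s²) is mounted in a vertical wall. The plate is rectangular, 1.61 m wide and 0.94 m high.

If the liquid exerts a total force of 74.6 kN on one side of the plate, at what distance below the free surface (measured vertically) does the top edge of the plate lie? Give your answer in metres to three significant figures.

γ = ρg = 789 × 9.81 / 1000 = 7.74009 kN/m³.
A = 1.61 × 0.94 = 1.5134 m².
From F = γ·h_c·A, the centroid depth is h_c = 74.6/(7.74009 × 1.5134) = 6.36853 m.
The centroid lies 0.94/2 = 0.47 m below the top edge, so the top edge sits at h_top = 6.36853 − 0.47 = 5.89853 m below the surface.

d_top ≈ 5.90 m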